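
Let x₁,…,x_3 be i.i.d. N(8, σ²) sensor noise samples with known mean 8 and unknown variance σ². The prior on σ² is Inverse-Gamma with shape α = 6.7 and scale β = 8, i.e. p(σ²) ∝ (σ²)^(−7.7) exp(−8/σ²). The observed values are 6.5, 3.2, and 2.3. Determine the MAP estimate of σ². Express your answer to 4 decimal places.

Sum of squared deviations about the known mean: SS = (6.5−8)² + (3.2−8)² + (2.3−8)² = 57.78.
The Normal likelihood contributes (σ²)^(−n/2) exp(−SS/(2σ²)), so the posterior is Inverse-Gamma(α + n/2, β + SS/2) = Inverse-Gamma(8.2, 36.89).
The mode of Inverse-Gamma(a, b) is b/(a+1) = 36.89/9.2 ≈ 4.0098.

σ̂²_MAP = 4.0098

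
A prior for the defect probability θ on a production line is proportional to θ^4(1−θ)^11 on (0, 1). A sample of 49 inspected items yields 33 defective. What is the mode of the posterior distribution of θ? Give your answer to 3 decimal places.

θ̂_MAP = 0.578

The prior density ∝ θ^4(1−θ)^11 is the kernel of Beta(5, 12).
Data: 33 successes in 49 trials. The binomial likelihood contributes θ^33(1−θ)^16, so the posterior is Beta(5+33, 12+16) = Beta(38, 28).
For Beta(a, b) with a, b > 1 the mode is (a−1)/(a+b−2) = 37/64 ≈ 0.578.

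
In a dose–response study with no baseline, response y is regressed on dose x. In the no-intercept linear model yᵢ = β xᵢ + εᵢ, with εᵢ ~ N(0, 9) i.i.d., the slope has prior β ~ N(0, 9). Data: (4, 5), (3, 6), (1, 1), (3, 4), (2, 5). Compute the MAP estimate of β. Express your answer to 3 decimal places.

β̂_MAP = 1.525

log p(β | y) = −Σ(yᵢ − βxᵢ)²/(2·9) − β²/(2·9) + const.
Setting the derivative to zero: Σxᵢ(yᵢ − βxᵢ)/9 − β/9 = 0, so β = Σxᵢyᵢ / (Σxᵢ² + σ²/τ²).
Σxᵢyᵢ = 4·5 + 3·6 + 1·1 + 3·4 + 2·5 = 61; Σxᵢ² = 39; σ²/τ² = 1.
β̂_MAP = 61 / (39 + 1) = 61/40 ≈ 1.525.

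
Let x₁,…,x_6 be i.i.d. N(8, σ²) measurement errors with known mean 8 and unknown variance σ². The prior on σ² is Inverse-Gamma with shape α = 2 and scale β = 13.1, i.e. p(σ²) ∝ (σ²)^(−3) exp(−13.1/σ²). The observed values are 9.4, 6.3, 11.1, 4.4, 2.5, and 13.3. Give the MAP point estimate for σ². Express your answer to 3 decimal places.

σ̂²_MAP = 9.330

Sum of squared deviations about the known mean: SS = (9.4−8)² + (6.3−8)² + (11.1−8)² + (4.4−8)² + (2.5−8)² + (13.3−8)² = 85.76.
The Normal likelihood contributes (σ²)^(−n/2) exp(−SS/(2σ²)), so the posterior is Inverse-Gamma(α + n/2, β + SS/2) = Inverse-Gamma(5, 55.98).
The mode of Inverse-Gamma(a, b) is b/(a+1) = 55.98/6 ≈ 9.330.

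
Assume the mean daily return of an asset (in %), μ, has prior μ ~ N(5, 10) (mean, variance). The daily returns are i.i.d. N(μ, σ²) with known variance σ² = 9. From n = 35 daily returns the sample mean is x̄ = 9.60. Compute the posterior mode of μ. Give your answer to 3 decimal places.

μ̂_MAP = 9.485

n = 35, x̄ = 9.60.
For a Normal prior and Normal likelihood with known variance, the posterior is Normal; its mode equals its mean, the precision-weighted average.
Prior precision 1/σ₀² = 1/10 = 0.1; data precision n/σ² = 35/9.
μ̂ = (0.1·5 + (35/9)·9.6) / (0.1 + 35/9) = (227/6)/(359/90) = 3405/359 ≈ 9.485.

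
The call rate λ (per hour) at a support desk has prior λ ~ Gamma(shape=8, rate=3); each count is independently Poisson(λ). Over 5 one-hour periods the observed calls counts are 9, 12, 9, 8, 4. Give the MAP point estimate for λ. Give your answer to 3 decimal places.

Σxᵢ = 9+12+9+8+4 = 42, with n = 5.
Posterior ∝ λ^7e^(−3λ) · λ^42e^(−5λ) = λ^49e^(−8λ), i.e. Gamma(shape=50, rate=8).
The mode of a Gamma(a, b) with a ≥ 1 (shape–rate) is (a−1)/b = 49/8 ≈ 6.125.

λ̂_MAP = 6.125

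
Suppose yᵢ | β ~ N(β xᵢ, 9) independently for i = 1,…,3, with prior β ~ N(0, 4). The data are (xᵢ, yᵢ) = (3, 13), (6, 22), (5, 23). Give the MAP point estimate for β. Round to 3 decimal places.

log p(β | y) = −Σ(yᵢ − βxᵢ)²/(2·9) − β²/(2·4) + const.
Setting the derivative to zero: Σxᵢ(yᵢ − βxᵢ)/9 − β/4 = 0, so β = Σxᵢyᵢ / (Σxᵢ² + σ²/τ²).
Σxᵢyᵢ = 3·13 + 6·22 + 5·23 = 286; Σxᵢ² = 70; σ²/τ² = 2.25.
β̂_MAP = 286 / (70 + 2.25) = 286/72.25 ≈ 3.958.

β̂_MAP = 3.958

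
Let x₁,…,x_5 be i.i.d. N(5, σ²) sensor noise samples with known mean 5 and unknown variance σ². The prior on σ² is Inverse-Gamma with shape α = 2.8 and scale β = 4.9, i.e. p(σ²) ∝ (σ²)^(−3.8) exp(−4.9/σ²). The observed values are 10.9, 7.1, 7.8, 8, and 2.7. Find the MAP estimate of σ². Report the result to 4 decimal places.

Sum of squared deviations about the known mean: SS = (10.9−5)² + (7.1−5)² + (7.8−5)² + (8−5)² + (2.7−5)² = 61.35.
The Normal likelihood contributes (σ²)^(−n/2) exp(−SS/(2σ²)), so the posterior is Inverse-Gamma(α + n/2, β + SS/2) = Inverse-Gamma(5.3, 35.575).
The mode of Inverse-Gamma(a, b) is b/(a+1) = 35.575/6.3 ≈ 5.6468.

σ̂²_MAP = 5.6468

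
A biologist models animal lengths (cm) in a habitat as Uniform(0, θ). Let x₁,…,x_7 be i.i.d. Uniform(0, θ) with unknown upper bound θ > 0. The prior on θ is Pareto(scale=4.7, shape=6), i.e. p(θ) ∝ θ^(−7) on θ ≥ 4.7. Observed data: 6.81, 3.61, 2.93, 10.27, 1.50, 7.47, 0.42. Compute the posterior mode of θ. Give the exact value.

The Uniform(0, θ) likelihood is θ^(−n) for θ ≥ max(xᵢ), zero otherwise. Here max(xᵢ) = 10.27.
Posterior ∝ θ^(−7) · θ^(−7) = θ^(−14) on θ ≥ max(4.7, 10.27) = 10.27.
This density is strictly decreasing in θ, so the posterior mode lies at the lower boundary of the support.

θ̂_MAP = 10.27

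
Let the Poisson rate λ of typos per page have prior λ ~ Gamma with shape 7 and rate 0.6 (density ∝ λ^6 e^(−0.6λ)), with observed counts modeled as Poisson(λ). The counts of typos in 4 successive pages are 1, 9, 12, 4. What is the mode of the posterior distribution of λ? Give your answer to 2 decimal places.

Σxᵢ = 1+9+12+4 = 26, with n = 4.
Posterior ∝ λ^6e^(−0.6λ) · λ^26e^(−4λ) = λ^32e^(−4.6λ), i.e. Gamma(shape=33, rate=4.6).
The mode of a Gamma(a, b) with a ≥ 1 (shape–rate) is (a−1)/b = 32/4.6 ≈ 6.96.

λ̂_MAP = 6.96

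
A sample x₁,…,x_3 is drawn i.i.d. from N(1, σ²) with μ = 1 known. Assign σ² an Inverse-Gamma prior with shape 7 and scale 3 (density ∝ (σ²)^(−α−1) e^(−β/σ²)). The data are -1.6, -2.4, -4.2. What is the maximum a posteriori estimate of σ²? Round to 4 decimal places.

Sum of squared deviations about the known mean: SS = (-1.6−1)² + (-2.4−1)² + (-4.2−1)² = 45.36.
The Normal likelihood contributes (σ²)^(−n/2) exp(−SS/(2σ²)), so the posterior is Inverse-Gamma(α + n/2, β + SS/2) = Inverse-Gamma(8.5, 25.68).
The mode of Inverse-Gamma(a, b) is b/(a+1) = 25.68/9.5 ≈ 2.7032.

σ̂²_MAP = 2.7032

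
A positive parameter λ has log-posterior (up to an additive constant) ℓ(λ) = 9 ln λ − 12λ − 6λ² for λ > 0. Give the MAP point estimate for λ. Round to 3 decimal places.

ℓ'(λ) = 9/λ − 12 − 12λ. Setting this to zero and multiplying by λ: 12λ² + 12λ − 9 = 0.
λ = (−12 + √(12² + 4·12·9)) / (2·12) = (−12 + √576) / 24 = (−12 + 24)/24 = 1/2.
ℓ''(λ) = −9/λ² − 12 < 0, confirming a maximum.

λ̂_MAP = 0.500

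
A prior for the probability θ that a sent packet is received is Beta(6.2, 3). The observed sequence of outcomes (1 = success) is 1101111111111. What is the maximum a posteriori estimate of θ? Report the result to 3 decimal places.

θ̂_MAP = 0.851

Prior: Beta(6.2, 3).
Data: 12 successes in 13 trials (from the sequence). The binomial likelihood contributes θ^12(1−θ)^1, so the posterior is Beta(6.2+12, 3+1) = Beta(18.2, 4).
For Beta(a, b) with a, b > 1 the mode is (a−1)/(a+b−2) = 17.2/20.2 ≈ 0.851.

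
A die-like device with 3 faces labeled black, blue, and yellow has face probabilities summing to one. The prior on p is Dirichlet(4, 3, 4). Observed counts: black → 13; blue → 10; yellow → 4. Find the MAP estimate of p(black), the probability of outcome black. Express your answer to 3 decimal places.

MAP estimate of p(black) = 0.457

The posterior is Dirichlet(αᵢ + nᵢ) = Dirichlet(17, 13, 8).
For a Dirichlet(a₁,…,a_K) with all aᵢ > 1, the mode has j-th component (aⱼ − 1)/(Σaᵢ − K).
Here Σaᵢ = 38 and K = 3, so p(black) = (17 − 1)/(38 − 3) = 16/35 ≈ 0.457.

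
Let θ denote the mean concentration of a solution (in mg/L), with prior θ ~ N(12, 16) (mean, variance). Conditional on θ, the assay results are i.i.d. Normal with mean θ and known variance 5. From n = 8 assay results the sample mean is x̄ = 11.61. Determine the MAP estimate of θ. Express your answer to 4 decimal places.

θ̂_MAP = 11.6247

n = 8, x̄ = 11.61.
For a Normal prior and Normal likelihood with known variance, the posterior is Normal; its mode equals its mean, the precision-weighted average.
Prior precision 1/σ₀² = 1/16 = 0.0625; data precision n/σ² = 8/5 = 1.6.
θ̂ = (0.0625·12 + 1.6·11.61) / (0.0625 + 1.6) = 19.326/1.6625 = 38652/3325 ≈ 11.6247.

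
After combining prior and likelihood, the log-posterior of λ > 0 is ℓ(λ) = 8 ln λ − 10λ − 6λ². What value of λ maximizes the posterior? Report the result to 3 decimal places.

λ̂_MAP = 0.500

ℓ'(λ) = 8/λ − 10 − 12λ. Setting this to zero and multiplying by λ: 12λ² + 10λ − 8 = 0.
λ = (−10 + √(10² + 4·12·8)) / (2·12) = (−10 + √484) / 24 = (−10 + 22)/24 = 1/2.
ℓ''(λ) = −8/λ² − 12 < 0, confirming a maximum.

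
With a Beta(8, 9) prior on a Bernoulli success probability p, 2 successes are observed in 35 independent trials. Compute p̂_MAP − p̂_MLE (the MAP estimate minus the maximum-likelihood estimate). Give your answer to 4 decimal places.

MAP − MLE = 0.1229

Posterior is Beta(10, 42); MAP = (10−1)/(52−2) = 9/50 ≈ 0.18000.
MLE ignores the prior: p̂_MLE = k/n = 2/35 ≈ 0.05714.
Difference = 9/50 − 2/35 = 43/350 ≈ 0.1229.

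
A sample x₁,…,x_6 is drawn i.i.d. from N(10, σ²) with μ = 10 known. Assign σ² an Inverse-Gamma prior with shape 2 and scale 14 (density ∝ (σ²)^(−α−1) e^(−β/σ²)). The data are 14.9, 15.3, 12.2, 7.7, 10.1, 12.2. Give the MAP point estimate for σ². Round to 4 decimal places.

Sum of squared deviations about the known mean: SS = (14.9−10)² + (15.3−10)² + (12.2−10)² + (7.7−10)² + (10.1−10)² + (12.2−10)² = 67.08.
The Normal likelihood contributes (σ²)^(−n/2) exp(−SS/(2σ²)), so the posterior is Inverse-Gamma(α + n/2, β + SS/2) = Inverse-Gamma(5, 47.54).
The mode of Inverse-Gamma(a, b) is b/(a+1) = 47.54/6 ≈ 7.9233.

σ̂²_MAP = 7.9233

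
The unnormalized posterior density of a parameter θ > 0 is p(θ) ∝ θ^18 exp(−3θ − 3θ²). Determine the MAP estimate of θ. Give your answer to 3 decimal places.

θ̂_MAP = 1.500

ℓ'(θ) = 18/θ − 3 − 6θ. Setting this to zero and multiplying by θ: 6θ² + 3θ − 18 = 0.
θ = (−3 + √(3² + 4·6·18)) / (2·6) = (−3 + √441) / 12 = (−3 + 21)/12 = 3/2.
ℓ''(θ) = −18/θ² − 6 < 0, confirming a maximum.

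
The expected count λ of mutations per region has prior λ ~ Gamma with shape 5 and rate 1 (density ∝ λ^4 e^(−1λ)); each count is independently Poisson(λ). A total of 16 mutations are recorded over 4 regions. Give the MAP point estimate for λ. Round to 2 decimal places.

λ̂_MAP = 4.00

Σxᵢ = 16, n = 4.
Posterior ∝ λ^4e^(−1λ) · λ^16e^(−4λ) = λ^20e^(−5λ), i.e. Gamma(shape=21, rate=5).
The mode of a Gamma(a, b) with a ≥ 1 (shape–rate) is (a−1)/b = 20/5 ≈ 4.00.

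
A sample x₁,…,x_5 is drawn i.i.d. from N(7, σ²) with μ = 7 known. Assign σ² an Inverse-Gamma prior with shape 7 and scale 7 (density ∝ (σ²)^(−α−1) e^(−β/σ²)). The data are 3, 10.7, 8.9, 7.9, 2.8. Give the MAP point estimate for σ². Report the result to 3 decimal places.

σ̂²_MAP = 3.131

Sum of squared deviations about the known mean: SS = (3−7)² + (10.7−7)² + (8.9−7)² + (7.9−7)² + (2.8−7)² = 51.75.
The Normal likelihood contributes (σ²)^(−n/2) exp(−SS/(2σ²)), so the posterior is Inverse-Gamma(α + n/2, β + SS/2) = Inverse-Gamma(9.5, 32.875).
The mode of Inverse-Gamma(a, b) is b/(a+1) = 32.875/10.5 ≈ 3.131.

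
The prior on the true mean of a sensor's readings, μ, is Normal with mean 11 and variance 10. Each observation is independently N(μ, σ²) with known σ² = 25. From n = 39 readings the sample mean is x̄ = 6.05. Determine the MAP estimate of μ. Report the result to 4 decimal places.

n = 39, x̄ = 6.05.
For a Normal prior and Normal likelihood with known variance, the posterior is Normal; its mode equals its mean, the precision-weighted average.
Prior precision 1/σ₀² = 1/10 = 0.1; data precision n/σ² = 39/25 = 1.56.
μ̂ = (0.1·11 + 1.56·6.05) / (0.1 + 1.56) = 10.538/1.66 = 5269/830 ≈ 6.3482.

μ̂_MAP = 6.3482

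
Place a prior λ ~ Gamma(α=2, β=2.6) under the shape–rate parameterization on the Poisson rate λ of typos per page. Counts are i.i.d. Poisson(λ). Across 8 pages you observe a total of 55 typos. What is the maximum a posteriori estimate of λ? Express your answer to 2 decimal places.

Σxᵢ = 55, n = 8.
Posterior ∝ λe^(−2.6λ) · λ^55e^(−8λ) = λ^56e^(−10.6λ), i.e. Gamma(shape=57, rate=10.6).
The mode of a Gamma(a, b) with a ≥ 1 (shape–rate) is (a−1)/b = 56/10.6 ≈ 5.28.

λ̂_MAP = 5.28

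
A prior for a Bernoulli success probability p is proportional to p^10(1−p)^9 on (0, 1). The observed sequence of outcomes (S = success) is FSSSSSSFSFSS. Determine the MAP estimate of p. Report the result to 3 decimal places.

The prior density ∝ p^10(1−p)^9 is the kernel of Beta(11, 10).
Data: 9 successes in 12 trials (from the sequence). The binomial likelihood contributes p^9(1−p)^3, so the posterior is Beta(11+9, 10+3) = Beta(20, 13).
For Beta(a, b) with a, b > 1 the mode is (a−1)/(a+b−2) = 19/31 ≈ 0.613.

p̂_MAP = 0.613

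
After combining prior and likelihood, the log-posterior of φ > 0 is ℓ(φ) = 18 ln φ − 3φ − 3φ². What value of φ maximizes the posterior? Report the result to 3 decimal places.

φ̂_MAP = 1.500

ℓ'(φ) = 18/φ − 3 − 6φ. Setting this to zero and multiplying by φ: 6φ² + 3φ − 18 = 0.
φ = (−3 + √(3² + 4·6·18)) / (2·6) = (−3 + √441) / 12 = (−3 + 21)/12 = 3/2.
ℓ''(φ) = −18/φ² − 6 < 0, confirming a maximum.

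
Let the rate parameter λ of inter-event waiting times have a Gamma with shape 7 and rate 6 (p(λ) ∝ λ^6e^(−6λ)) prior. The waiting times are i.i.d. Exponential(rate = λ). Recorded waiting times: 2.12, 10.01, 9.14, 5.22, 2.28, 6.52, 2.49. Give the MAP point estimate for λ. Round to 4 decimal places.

The Exponential(rate=λ) likelihood is ∝ λ^n e^(−λΣtᵢ). Here n = 7 and Σtᵢ = 2.12 + 10.01 + 9.14 + 5.22 + 2.28 + 6.52 + 2.49 = 37.78.
Posterior ∝ λ^6e^(−6λ) · λ^7e^(−37.78λ) = λ^13e^(−43.78λ), i.e. Gamma(14, 43.78).
Mode = (a−1)/b = 13/43.78 ≈ 0.2969.

λ̂_MAP = 0.2969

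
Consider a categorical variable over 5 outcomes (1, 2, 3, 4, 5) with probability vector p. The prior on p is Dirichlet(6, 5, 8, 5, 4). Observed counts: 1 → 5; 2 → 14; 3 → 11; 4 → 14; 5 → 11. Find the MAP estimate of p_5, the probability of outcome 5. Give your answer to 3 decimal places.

MAP estimate: 0.179

The posterior is Dirichlet(αᵢ + nᵢ) = Dirichlet(11, 19, 19, 19, 15).
For a Dirichlet(a₁,…,a_K) with all aᵢ > 1, the mode has j-th component (aⱼ − 1)/(Σaᵢ − K).
Here Σaᵢ = 83 and K = 5, so p_5 = (15 − 1)/(83 − 5) = 14/78 ≈ 0.179.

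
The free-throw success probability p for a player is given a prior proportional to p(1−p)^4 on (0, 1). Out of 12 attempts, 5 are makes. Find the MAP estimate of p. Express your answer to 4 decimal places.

p̂_MAP = 0.3529

The prior density ∝ p(1−p)^4 is the kernel of Beta(2, 5).
Data: 5 successes in 12 trials. The binomial likelihood contributes p^5(1−p)^7, so the posterior is Beta(2+5, 5+7) = Beta(7, 12).
For Beta(a, b) with a, b > 1 the mode is (a−1)/(a+b−2) = 6/17 ≈ 0.3529.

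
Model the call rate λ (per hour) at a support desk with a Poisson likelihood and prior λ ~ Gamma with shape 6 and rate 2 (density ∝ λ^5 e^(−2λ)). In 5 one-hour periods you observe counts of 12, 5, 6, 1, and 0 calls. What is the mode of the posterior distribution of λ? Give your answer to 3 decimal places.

Σxᵢ = 12+5+6+1+0 = 24, with n = 5.
Posterior ∝ λ^5e^(−2λ) · λ^24e^(−5λ) = λ^29e^(−7λ), i.e. Gamma(shape=30, rate=7).
The mode of a Gamma(a, b) with a ≥ 1 (shape–rate) is (a−1)/b = 29/7 ≈ 4.143.

λ̂_MAP = 4.143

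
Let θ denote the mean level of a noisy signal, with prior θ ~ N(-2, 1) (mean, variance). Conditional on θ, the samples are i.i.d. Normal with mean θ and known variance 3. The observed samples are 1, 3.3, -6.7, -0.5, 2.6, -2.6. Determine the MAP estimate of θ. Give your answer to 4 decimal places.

n = 6; x̄ = (1 + 3.3 + (-6.7) + (-0.5) + 2.6 + (-2.6))/6 = -2.9/6 = -29/60 ≈ -0.4833.
For a Normal prior and Normal likelihood with known variance, the posterior is Normal; its mode equals its mean, the precision-weighted average.
Prior precision 1/σ₀² = 1/1 = 1; data precision n/σ² = 6/3 = 2.
θ̂ = (1·(-2) + 2·(-29/60)) / (1 + 2) = (-89/30)/3 = -89/90 ≈ -0.9889.

θ̂_MAP = -0.9889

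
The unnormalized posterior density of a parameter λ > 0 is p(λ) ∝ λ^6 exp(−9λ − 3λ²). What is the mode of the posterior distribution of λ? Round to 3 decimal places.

ℓ'(λ) = 6/λ − 9 − 6λ. Setting this to zero and multiplying by λ: 6λ² + 9λ − 6 = 0.
λ = (−9 + √(9² + 4·6·6)) / (2·6) = (−9 + √225) / 12 = (−9 + 15)/12 = 1/2.
ℓ''(λ) = −6/λ² − 6 < 0, confirming a maximum.

λ̂_MAP = 0.500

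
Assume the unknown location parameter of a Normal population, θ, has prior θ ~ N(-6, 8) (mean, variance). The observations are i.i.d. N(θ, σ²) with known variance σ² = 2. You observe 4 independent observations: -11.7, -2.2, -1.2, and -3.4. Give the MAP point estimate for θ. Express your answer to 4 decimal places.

θ̂_MAP = -4.7059

n = 4; x̄ = ((-11.7) + (-2.2) + (-1.2) + (-3.4))/4 = -18.5/4 = -4.625.
For a Normal prior and Normal likelihood with known variance, the posterior is Normal; its mode equals its mean, the precision-weighted average.
Prior precision 1/σ₀² = 1/8 = 0.125; data precision n/σ² = 4/2 = 2.
θ̂ = (0.125·(-6) + 2·(-4.625)) / (0.125 + 2) = (-10)/2.125 = -80/17 ≈ -4.7059.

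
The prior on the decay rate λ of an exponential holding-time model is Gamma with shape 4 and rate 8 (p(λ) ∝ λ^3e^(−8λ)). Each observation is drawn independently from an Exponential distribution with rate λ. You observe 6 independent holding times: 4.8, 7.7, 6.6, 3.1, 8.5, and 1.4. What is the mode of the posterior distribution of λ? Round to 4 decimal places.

λ̂_MAP = 0.2244

The Exponential(rate=λ) likelihood is ∝ λ^n e^(−λΣtᵢ). Here n = 6 and Σtᵢ = 4.8 + 7.7 + 6.6 + 3.1 + 8.5 + 1.4 = 32.1.
Posterior ∝ λ^3e^(−8λ) · λ^6e^(−32.1λ) = λ^9e^(−40.1λ), i.e. Gamma(10, 40.1).
Mode = (a−1)/b = 9/40.1 ≈ 0.2244.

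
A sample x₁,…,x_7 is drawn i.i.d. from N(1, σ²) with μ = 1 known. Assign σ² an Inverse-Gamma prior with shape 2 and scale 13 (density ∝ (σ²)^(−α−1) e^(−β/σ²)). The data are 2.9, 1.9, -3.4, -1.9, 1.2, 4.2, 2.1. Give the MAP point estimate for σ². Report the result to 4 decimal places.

Sum of squared deviations about the known mean: SS = (2.9−1)² + (1.9−1)² + (-3.4−1)² + (-1.9−1)² + (1.2−1)² + (4.2−1)² + (2.1−1)² = 43.68.
The Normal likelihood contributes (σ²)^(−n/2) exp(−SS/(2σ²)), so the posterior is Inverse-Gamma(α + n/2, β + SS/2) = Inverse-Gamma(5.5, 34.84).
The mode of Inverse-Gamma(a, b) is b/(a+1) = 34.84/6.5 ≈ 5.3600.

σ̂²_MAP = 5.3600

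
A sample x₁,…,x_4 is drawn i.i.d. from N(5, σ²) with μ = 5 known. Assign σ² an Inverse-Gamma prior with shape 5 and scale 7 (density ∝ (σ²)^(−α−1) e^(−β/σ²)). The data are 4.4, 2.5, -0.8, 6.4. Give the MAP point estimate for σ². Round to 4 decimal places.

σ̂²_MAP = 3.5131

Sum of squared deviations about the known mean: SS = (4.4−5)² + (2.5−5)² + (-0.8−5)² + (6.4−5)² = 42.21.
The Normal likelihood contributes (σ²)^(−n/2) exp(−SS/(2σ²)), so the posterior is Inverse-Gamma(α + n/2, β + SS/2) = Inverse-Gamma(7, 28.105).
The mode of Inverse-Gamma(a, b) is b/(a+1) = 28.105/8 ≈ 3.5131.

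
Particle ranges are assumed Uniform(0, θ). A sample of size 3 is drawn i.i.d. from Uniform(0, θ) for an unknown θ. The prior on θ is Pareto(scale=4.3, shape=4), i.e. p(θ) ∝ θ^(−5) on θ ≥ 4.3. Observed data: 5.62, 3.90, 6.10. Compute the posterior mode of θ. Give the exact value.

θ̂_MAP = 6.10

The Uniform(0, θ) likelihood is θ^(−n) for θ ≥ max(xᵢ), zero otherwise. Here max(xᵢ) = 6.10.
Posterior ∝ θ^(−5) · θ^(−3) = θ^(−8) on θ ≥ max(4.3, 6.10) = 6.10.
This density is strictly decreasing in θ, so the posterior mode lies at the lower boundary of the support.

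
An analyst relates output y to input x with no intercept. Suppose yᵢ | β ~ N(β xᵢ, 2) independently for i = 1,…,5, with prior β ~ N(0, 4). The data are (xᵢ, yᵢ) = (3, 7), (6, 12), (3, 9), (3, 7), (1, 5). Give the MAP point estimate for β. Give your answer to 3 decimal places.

log p(β | y) = −Σ(yᵢ − βxᵢ)²/(2·2) − β²/(2·4) + const.
Setting the derivative to zero: Σxᵢ(yᵢ − βxᵢ)/2 − β/4 = 0, so β = Σxᵢyᵢ / (Σxᵢ² + σ²/τ²).
Σxᵢyᵢ = 3·7 + 6·12 + 3·9 + 3·7 + 1·5 = 146; Σxᵢ² = 64; σ²/τ² = 0.5.
β̂_MAP = 146 / (64 + 0.5) = 146/64.5 ≈ 2.264.

β̂_MAP = 2.264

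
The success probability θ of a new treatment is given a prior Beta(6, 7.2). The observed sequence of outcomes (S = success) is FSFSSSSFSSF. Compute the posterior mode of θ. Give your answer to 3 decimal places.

θ̂_MAP = 0.541

Prior: Beta(6, 7.2).
Data: 7 successes in 11 trials (from the sequence). The binomial likelihood contributes θ^7(1−θ)^4, so the posterior is Beta(6+7, 7.2+4) = Beta(13, 11.2).
For Beta(a, b) with a, b > 1 the mode is (a−1)/(a+b−2) = 12/22.2 ≈ 0.541.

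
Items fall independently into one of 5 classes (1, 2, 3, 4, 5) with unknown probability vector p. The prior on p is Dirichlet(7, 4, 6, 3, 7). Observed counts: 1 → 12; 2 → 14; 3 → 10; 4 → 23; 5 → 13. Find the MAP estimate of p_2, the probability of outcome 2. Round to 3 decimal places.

MAP estimate: 0.181

The posterior is Dirichlet(αᵢ + nᵢ) = Dirichlet(19, 18, 16, 26, 20).
For a Dirichlet(a₁,…,a_K) with all aᵢ > 1, the mode has j-th component (aⱼ − 1)/(Σaᵢ − K).
Here Σaᵢ = 99 and K = 5, so p_2 = (18 − 1)/(99 − 5) = 17/94 ≈ 0.181.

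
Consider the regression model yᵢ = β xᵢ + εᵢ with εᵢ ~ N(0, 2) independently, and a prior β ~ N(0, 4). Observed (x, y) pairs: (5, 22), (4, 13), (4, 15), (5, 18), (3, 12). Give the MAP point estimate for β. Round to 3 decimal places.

log p(β | y) = −Σ(yᵢ − βxᵢ)²/(2·2) − β²/(2·4) + const.
Setting the derivative to zero: Σxᵢ(yᵢ − βxᵢ)/2 − β/4 = 0, so β = Σxᵢyᵢ / (Σxᵢ² + σ²/τ²).
Σxᵢyᵢ = 5·22 + 4·13 + 4·15 + 5·18 + 3·12 = 348; Σxᵢ² = 91; σ²/τ² = 0.5.
β̂_MAP = 348 / (91 + 0.5) = 348/91.5 ≈ 3.803.

β̂_MAP = 3.803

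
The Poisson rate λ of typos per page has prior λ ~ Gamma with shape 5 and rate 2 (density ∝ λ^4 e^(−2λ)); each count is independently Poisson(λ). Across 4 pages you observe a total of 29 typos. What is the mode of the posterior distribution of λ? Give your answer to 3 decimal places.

λ̂_MAP = 5.500

Σxᵢ = 29, n = 4.
Posterior ∝ λ^4e^(−2λ) · λ^29e^(−4λ) = λ^33e^(−6λ), i.e. Gamma(shape=34, rate=6).
The mode of a Gamma(a, b) with a ≥ 1 (shape–rate) is (a−1)/b = 33/6 ≈ 5.500.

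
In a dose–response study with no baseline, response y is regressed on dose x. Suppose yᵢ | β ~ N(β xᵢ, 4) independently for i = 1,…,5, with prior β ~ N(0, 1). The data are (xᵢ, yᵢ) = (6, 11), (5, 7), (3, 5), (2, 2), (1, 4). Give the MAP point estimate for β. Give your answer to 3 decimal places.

log p(β | y) = −Σ(yᵢ − βxᵢ)²/(2·4) − β²/(2·1) + const.
Setting the derivative to zero: Σxᵢ(yᵢ − βxᵢ)/4 − β/1 = 0, so β = Σxᵢyᵢ / (Σxᵢ² + σ²/τ²).
Σxᵢyᵢ = 6·11 + 5·7 + 3·5 + 2·2 + 1·4 = 124; Σxᵢ² = 75; σ²/τ² = 4.
β̂_MAP = 124 / (75 + 4) = 124/79 ≈ 1.570.

β̂_MAP = 1.570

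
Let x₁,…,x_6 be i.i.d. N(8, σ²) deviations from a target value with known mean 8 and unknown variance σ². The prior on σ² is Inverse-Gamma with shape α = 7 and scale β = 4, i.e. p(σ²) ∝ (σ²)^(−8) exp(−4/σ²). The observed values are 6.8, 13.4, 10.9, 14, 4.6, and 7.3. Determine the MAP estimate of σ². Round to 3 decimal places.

σ̂²_MAP = 4.321

Sum of squared deviations about the known mean: SS = (6.8−8)² + (13.4−8)² + (10.9−8)² + (14−8)² + (4.6−8)² + (7.3−8)² = 87.06.
The Normal likelihood contributes (σ²)^(−n/2) exp(−SS/(2σ²)), so the posterior is Inverse-Gamma(α + n/2, β + SS/2) = Inverse-Gamma(10, 47.53).
The mode of Inverse-Gamma(a, b) is b/(a+1) = 47.53/11 ≈ 4.321.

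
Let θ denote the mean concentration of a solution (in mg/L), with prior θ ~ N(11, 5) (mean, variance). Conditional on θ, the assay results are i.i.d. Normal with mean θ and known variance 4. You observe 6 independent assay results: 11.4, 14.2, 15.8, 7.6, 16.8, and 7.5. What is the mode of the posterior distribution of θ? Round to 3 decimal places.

θ̂_MAP = 12.074

n = 6; x̄ = (11.4 + 14.2 + 15.8 + 7.6 + 16.8 + 7.5)/6 = 73.3/6 = 733/60 ≈ 12.2167.
For a Normal prior and Normal likelihood with known variance, the posterior is Normal; its mode equals its mean, the precision-weighted average.
Prior precision 1/σ₀² = 1/5 = 0.2; data precision n/σ² = 6/4 = 1.5.
θ̂ = (0.2·11 + 1.5·(733/60)) / (0.2 + 1.5) = 20.525/1.7 = 821/68 ≈ 12.074.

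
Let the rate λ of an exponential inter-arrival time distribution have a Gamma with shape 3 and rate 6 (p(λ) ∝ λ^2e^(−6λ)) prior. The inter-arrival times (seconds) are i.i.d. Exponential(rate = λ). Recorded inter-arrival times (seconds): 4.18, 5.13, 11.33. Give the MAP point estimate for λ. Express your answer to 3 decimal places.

λ̂_MAP = 0.188

The Exponential(rate=λ) likelihood is ∝ λ^n e^(−λΣtᵢ). Here n = 3 and Σtᵢ = 4.18 + 5.13 + 11.33 = 20.64.
Posterior ∝ λ^2e^(−6λ) · λ^3e^(−20.64λ) = λ^5e^(−26.64λ), i.e. Gamma(6, 26.64).
Mode = (a−1)/b = 5/26.64 ≈ 0.188.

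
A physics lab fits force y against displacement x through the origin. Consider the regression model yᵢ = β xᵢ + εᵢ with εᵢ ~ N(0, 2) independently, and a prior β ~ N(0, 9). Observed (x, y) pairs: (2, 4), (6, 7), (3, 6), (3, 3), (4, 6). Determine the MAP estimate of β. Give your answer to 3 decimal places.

β̂_MAP = 1.361

log p(β | y) = −Σ(yᵢ − βxᵢ)²/(2·2) − β²/(2·9) + const.
Setting the derivative to zero: Σxᵢ(yᵢ − βxᵢ)/2 − β/9 = 0, so β = Σxᵢyᵢ / (Σxᵢ² + σ²/τ²).
Σxᵢyᵢ = 2·4 + 6·7 + 3·6 + 3·3 + 4·6 = 101; Σxᵢ² = 74; σ²/τ² = 2/9.
β̂_MAP = 101 / (74 + 2/9) = 101/(668/9) = 909/668 ≈ 1.361.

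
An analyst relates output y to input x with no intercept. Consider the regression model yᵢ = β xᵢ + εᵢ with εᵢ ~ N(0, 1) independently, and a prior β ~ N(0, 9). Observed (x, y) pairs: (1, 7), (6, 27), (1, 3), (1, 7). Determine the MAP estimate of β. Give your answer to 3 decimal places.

log p(β | y) = −Σ(yᵢ − βxᵢ)²/(2·1) − β²/(2·9) + const.
Setting the derivative to zero: Σxᵢ(yᵢ − βxᵢ)/1 − β/9 = 0, so β = Σxᵢyᵢ / (Σxᵢ² + σ²/τ²).
Σxᵢyᵢ = 1·7 + 6·27 + 1·3 + 1·7 = 179; Σxᵢ² = 39; σ²/τ² = 1/9.
β̂_MAP = 179 / (39 + 1/9) = 179/(352/9) = 1611/352 ≈ 4.577.

β̂_MAP = 4.577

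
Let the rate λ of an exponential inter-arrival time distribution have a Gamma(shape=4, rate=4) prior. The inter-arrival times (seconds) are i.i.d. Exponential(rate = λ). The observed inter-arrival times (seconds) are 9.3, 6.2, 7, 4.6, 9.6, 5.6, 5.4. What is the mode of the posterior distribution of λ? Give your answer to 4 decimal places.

The Exponential(rate=λ) likelihood is ∝ λ^n e^(−λΣtᵢ). Here n = 7 and Σtᵢ = 9.3 + 6.2 + 7 + 4.6 + 9.6 + 5.6 + 5.4 = 47.7.
Posterior ∝ λ^3e^(−4λ) · λ^7e^(−47.7λ) = λ^10e^(−51.7λ), i.e. Gamma(11, 51.7).
Mode = (a−1)/b = 10/51.7 ≈ 0.1934.

λ̂_MAP = 0.1934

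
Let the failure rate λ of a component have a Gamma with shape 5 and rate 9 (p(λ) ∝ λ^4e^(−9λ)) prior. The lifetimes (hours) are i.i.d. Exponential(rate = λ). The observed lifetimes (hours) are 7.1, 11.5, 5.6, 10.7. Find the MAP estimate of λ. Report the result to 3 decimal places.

The Exponential(rate=λ) likelihood is ∝ λ^n e^(−λΣtᵢ). Here n = 4 and Σtᵢ = 7.1 + 11.5 + 5.6 + 10.7 = 34.9.
Posterior ∝ λ^4e^(−9λ) · λ^4e^(−34.9λ) = λ^8e^(−43.9λ), i.e. Gamma(9, 43.9).
Mode = (a−1)/b = 8/43.9 ≈ 0.182.

λ̂_MAP = 0.182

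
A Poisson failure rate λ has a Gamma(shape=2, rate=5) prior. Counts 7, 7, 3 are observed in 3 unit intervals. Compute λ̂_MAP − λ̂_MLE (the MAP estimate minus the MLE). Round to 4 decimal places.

MAP − MLE = -3.4167

Σxᵢ = 17. Posterior is Gamma(19, 8); MAP = (19−1)/8 = 18/8 ≈ 2.25000.
MLE = x̄ = 17/3 ≈ 5.66667.
Difference = 18/8 − 17/3 = -41/12 ≈ -3.4167.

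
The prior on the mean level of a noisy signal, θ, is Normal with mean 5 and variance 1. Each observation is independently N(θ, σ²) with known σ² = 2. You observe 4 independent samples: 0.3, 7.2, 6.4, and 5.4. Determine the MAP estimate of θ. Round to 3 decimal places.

θ̂_MAP = 4.883

n = 4; x̄ = (0.3 + 7.2 + 6.4 + 5.4)/4 = 19.3/4 = 4.825.
For a Normal prior and Normal likelihood with known variance, the posterior is Normal; its mode equals its mean, the precision-weighted average.
Prior precision 1/σ₀² = 1/1 = 1; data precision n/σ² = 4/2 = 2.
θ̂ = (1·5 + 2·4.825) / (1 + 2) = 14.65/3 = 293/60 ≈ 4.883.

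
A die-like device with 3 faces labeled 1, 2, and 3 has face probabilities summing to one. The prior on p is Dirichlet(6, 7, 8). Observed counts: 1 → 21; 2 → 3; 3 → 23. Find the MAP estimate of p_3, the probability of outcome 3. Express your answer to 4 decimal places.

MAP estimate: 0.4615

The posterior is Dirichlet(αᵢ + nᵢ) = Dirichlet(27, 10, 31).
For a Dirichlet(a₁,…,a_K) with all aᵢ > 1, the mode has j-th component (aⱼ − 1)/(Σaᵢ − K).
Here Σaᵢ = 68 and K = 3, so p_3 = (31 − 1)/(68 − 3) = 30/65 ≈ 0.4615.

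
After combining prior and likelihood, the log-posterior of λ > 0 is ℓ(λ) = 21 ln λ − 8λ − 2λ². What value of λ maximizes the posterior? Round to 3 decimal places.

ℓ'(λ) = 21/λ − 8 − 4λ. Setting this to zero and multiplying by λ: 4λ² + 8λ − 21 = 0.
λ = (−8 + √(8² + 4·4·21)) / (2·4) = (−8 + √400) / 8 = (−8 + 20)/8 = 3/2.
ℓ''(λ) = −21/λ² − 4 < 0, confirming a maximum.

λ̂_MAP = 1.500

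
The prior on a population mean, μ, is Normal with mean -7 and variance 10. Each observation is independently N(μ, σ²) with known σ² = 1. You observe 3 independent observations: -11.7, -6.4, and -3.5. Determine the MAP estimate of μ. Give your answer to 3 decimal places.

n = 3; x̄ = ((-11.7) + (-6.4) + (-3.5))/3 = -21.6/3 = -7.2.
For a Normal prior and Normal likelihood with known variance, the posterior is Normal; its mode equals its mean, the precision-weighted average.
Prior precision 1/σ₀² = 1/10 = 0.1; data precision n/σ² = 3/1 = 3.
μ̂ = (0.1·(-7) + 3·(-7.2)) / (0.1 + 3) = (-22.3)/3.1 = -223/31 ≈ -7.194.

μ̂_MAP = -7.194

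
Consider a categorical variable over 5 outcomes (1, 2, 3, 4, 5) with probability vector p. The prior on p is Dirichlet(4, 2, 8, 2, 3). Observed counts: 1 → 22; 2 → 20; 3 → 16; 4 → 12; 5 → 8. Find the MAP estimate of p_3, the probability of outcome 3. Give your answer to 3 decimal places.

The posterior is Dirichlet(αᵢ + nᵢ) = Dirichlet(26, 22, 24, 14, 11).
For a Dirichlet(a₁,…,a_K) with all aᵢ > 1, the mode has j-th component (aⱼ − 1)/(Σaᵢ − K).
Here Σaᵢ = 97 and K = 5, so p_3 = (24 − 1)/(97 − 5) = 23/92 ≈ 0.250.

MAP estimate: 0.250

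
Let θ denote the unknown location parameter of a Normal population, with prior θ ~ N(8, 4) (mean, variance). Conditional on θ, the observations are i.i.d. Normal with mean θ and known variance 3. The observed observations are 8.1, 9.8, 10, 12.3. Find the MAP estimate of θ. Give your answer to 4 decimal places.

θ̂_MAP = 9.7263

n = 4; x̄ = (8.1 + 9.8 + 10 + 12.3)/4 = 40.2/4 = 10.05.
For a Normal prior and Normal likelihood with known variance, the posterior is Normal; its mode equals its mean, the precision-weighted average.
Prior precision 1/σ₀² = 1/4 = 0.25; data precision n/σ² = 4/3.
θ̂ = (0.25·8 + (4/3)·10.05) / (0.25 + 4/3) = 15.4/(19/12) = 924/95 ≈ 9.7263.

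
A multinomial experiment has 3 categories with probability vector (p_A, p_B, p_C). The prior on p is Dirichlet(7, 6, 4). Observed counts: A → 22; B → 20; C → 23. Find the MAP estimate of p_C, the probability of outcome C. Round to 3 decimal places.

The posterior is Dirichlet(αᵢ + nᵢ) = Dirichlet(29, 26, 27).
For a Dirichlet(a₁,…,a_K) with all aᵢ > 1, the mode has j-th component (aⱼ − 1)/(Σaᵢ − K).
Here Σaᵢ = 82 and K = 3, so p_C = (27 − 1)/(82 − 3) = 26/79 ≈ 0.329.

MAP estimate of p_C = 0.329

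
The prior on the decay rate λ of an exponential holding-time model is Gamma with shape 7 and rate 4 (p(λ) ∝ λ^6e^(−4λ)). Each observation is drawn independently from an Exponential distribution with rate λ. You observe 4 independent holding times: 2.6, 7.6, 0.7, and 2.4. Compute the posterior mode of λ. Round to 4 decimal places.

λ̂_MAP = 0.5780

The Exponential(rate=λ) likelihood is ∝ λ^n e^(−λΣtᵢ). Here n = 4 and Σtᵢ = 2.6 + 7.6 + 0.7 + 2.4 = 13.3.
Posterior ∝ λ^6e^(−4λ) · λ^4e^(−13.3λ) = λ^10e^(−17.3λ), i.e. Gamma(11, 17.3).
Mode = (a−1)/b = 10/17.3 ≈ 0.5780.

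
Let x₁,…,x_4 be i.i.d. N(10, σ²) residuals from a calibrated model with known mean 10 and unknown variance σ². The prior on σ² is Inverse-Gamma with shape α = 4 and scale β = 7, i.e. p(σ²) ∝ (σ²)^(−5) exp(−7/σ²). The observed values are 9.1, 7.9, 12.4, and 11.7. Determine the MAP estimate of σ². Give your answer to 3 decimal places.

Sum of squared deviations about the known mean: SS = (9.1−10)² + (7.9−10)² + (12.4−10)² + (11.7−10)² = 13.87.
The Normal likelihood contributes (σ²)^(−n/2) exp(−SS/(2σ²)), so the posterior is Inverse-Gamma(α + n/2, β + SS/2) = Inverse-Gamma(6, 13.935).
The mode of Inverse-Gamma(a, b) is b/(a+1) = 13.935/7 ≈ 1.991.

σ̂²_MAP = 1.991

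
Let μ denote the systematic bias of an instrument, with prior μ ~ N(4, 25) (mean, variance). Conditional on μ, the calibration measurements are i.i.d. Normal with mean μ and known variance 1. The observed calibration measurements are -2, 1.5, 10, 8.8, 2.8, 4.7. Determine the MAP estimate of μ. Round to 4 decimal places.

μ̂_MAP = 4.2980

n = 6; x̄ = ((-2) + 1.5 + 10 + 8.8 + 2.8 + 4.7)/6 = 25.8/6 = 4.3.
For a Normal prior and Normal likelihood with known variance, the posterior is Normal; its mode equals its mean, the precision-weighted average.
Prior precision 1/σ₀² = 1/25 = 0.04; data precision n/σ² = 6/1 = 6.
μ̂ = (0.04·4 + 6·4.3) / (0.04 + 6) = 25.96/6.04 = 649/151 ≈ 4.2980.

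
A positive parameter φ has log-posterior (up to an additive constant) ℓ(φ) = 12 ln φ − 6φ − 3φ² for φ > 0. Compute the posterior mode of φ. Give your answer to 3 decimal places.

ℓ'(φ) = 12/φ − 6 − 6φ. Setting this to zero and multiplying by φ: 6φ² + 6φ − 12 = 0.
φ = (−6 + √(6² + 4·6·12)) / (2·6) = (−6 + √324) / 12 = (−6 + 18)/12 = 1.
ℓ''(φ) = −12/φ² − 6 < 0, confirming a maximum.

φ̂_MAP = 1.000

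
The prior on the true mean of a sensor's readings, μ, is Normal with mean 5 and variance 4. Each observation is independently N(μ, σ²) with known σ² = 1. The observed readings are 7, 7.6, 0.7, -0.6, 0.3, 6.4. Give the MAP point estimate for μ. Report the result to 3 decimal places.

n = 6; x̄ = (7 + 7.6 + 0.7 + (-0.6) + 0.3 + 6.4)/6 = 21.4/6 = 107/30 ≈ 3.5667.
For a Normal prior and Normal likelihood with known variance, the posterior is Normal; its mode equals its mean, the precision-weighted average.
Prior precision 1/σ₀² = 1/4 = 0.25; data precision n/σ² = 6/1 = 6.
μ̂ = (0.25·5 + 6·(107/30)) / (0.25 + 6) = 22.65/6.25 = 3.624.

μ̂_MAP = 3.624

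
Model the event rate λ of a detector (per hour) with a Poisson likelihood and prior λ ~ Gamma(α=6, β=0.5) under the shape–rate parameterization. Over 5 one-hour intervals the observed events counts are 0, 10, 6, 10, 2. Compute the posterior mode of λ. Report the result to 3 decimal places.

λ̂_MAP = 6.000

Σxᵢ = 0+10+6+10+2 = 28, with n = 5.
Posterior ∝ λ^5e^(−0.5λ) · λ^28e^(−5λ) = λ^33e^(−5.5λ), i.e. Gamma(shape=34, rate=5.5).
The mode of a Gamma(a, b) with a ≥ 1 (shape–rate) is (a−1)/b = 33/5.5 ≈ 6.000.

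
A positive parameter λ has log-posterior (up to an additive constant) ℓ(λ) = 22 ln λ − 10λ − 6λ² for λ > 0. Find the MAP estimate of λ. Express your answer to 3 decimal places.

λ̂_MAP = 1.000

ℓ'(λ) = 22/λ − 10 − 12λ. Setting this to zero and multiplying by λ: 12λ² + 10λ − 22 = 0.
λ = (−10 + √(10² + 4·12·22)) / (2·12) = (−10 + √1156) / 24 = (−10 + 34)/24 = 1.
ℓ''(λ) = −22/λ² − 12 < 0, confirming a maximum.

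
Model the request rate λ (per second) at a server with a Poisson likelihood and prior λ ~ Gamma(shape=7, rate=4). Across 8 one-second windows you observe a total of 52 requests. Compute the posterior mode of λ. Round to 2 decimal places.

λ̂_MAP = 4.83

Σxᵢ = 52, n = 8.
Posterior ∝ λ^6e^(−4λ) · λ^52e^(−8λ) = λ^58e^(−12λ), i.e. Gamma(shape=59, rate=12).
The mode of a Gamma(a, b) with a ≥ 1 (shape–rate) is (a−1)/b = 58/12 ≈ 4.83.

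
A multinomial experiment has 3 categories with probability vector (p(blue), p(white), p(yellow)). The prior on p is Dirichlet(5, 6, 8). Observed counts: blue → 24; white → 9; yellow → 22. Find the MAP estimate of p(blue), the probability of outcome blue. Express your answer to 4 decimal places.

The posterior is Dirichlet(αᵢ + nᵢ) = Dirichlet(29, 15, 30).
For a Dirichlet(a₁,…,a_K) with all aᵢ > 1, the mode has j-th component (aⱼ − 1)/(Σaᵢ − K).
Here Σaᵢ = 74 and K = 3, so p(blue) = (29 − 1)/(74 − 3) = 28/71 ≈ 0.3944.

MAP estimate of p(blue) = 0.3944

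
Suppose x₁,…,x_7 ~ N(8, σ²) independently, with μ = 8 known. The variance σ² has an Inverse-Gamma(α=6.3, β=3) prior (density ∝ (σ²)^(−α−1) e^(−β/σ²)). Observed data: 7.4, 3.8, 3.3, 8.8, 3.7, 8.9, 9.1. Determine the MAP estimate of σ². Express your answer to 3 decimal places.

σ̂²_MAP = 3.113

Sum of squared deviations about the known mean: SS = (7.4−8)² + (3.8−8)² + (3.3−8)² + (8.8−8)² + (3.7−8)² + (8.9−8)² + (9.1−8)² = 61.24.
The Normal likelihood contributes (σ²)^(−n/2) exp(−SS/(2σ²)), so the posterior is Inverse-Gamma(α + n/2, β + SS/2) = Inverse-Gamma(9.8, 33.62).
The mode of Inverse-Gamma(a, b) is b/(a+1) = 33.62/10.8 ≈ 3.113.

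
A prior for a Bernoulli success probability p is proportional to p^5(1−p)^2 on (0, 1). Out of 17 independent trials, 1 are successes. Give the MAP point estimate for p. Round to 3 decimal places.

The prior density ∝ p^5(1−p)^2 is the kernel of Beta(6, 3).
Data: 1 success in 17 trials. The binomial likelihood contributes p(1−p)^16, so the posterior is Beta(6+1, 3+16) = Beta(7, 19).
For Beta(a, b) with a, b > 1 the mode is (a−1)/(a+b−2) = 6/24 ≈ 0.250.

p̂_MAP = 0.250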